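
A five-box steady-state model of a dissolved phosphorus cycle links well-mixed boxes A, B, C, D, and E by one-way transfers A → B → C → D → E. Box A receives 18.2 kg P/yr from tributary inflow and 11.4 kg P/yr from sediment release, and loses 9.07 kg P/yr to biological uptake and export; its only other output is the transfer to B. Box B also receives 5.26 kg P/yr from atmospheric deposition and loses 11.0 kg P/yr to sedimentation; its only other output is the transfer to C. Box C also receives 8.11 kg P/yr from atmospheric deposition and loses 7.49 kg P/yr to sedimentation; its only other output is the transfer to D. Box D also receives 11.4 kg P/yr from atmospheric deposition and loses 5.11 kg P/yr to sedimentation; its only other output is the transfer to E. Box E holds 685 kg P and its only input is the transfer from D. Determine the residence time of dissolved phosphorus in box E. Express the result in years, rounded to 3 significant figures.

Box A: F(A→B) = (18.2 + 11.4) − 9.07 = 20.530 kg P/yr.
Box B: F(B→C) = (20.530 + 5.26) − 11.0 = 14.790 kg P/yr.
Box C: F(C→D) = (14.790 + 8.11) − 7.49 = 15.410 kg P/yr.
Box D: F(D→E) = (15.410 + 11.4) − 5.11 = 21.700 kg P/yr.
Box E throughput = its input = 21.700 kg P/yr; τ = 685 / 21.700 = 31.57 yr.

31.6 yr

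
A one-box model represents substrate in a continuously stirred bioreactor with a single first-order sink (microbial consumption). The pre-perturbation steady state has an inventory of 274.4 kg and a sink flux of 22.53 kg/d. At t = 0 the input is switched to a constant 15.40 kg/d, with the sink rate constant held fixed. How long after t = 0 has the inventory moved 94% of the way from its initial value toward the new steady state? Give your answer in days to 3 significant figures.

34.3 d

τ = M₀/F₀ = 274.4/22.53 = 12.18 d.
The remaining gap fraction is e^(−t/τ); 94% covered ⇒ e^(−t/τ) = 0.0600.
t = −τ ln(0.0600) = 12.18 × 2.813 = 34.27 d.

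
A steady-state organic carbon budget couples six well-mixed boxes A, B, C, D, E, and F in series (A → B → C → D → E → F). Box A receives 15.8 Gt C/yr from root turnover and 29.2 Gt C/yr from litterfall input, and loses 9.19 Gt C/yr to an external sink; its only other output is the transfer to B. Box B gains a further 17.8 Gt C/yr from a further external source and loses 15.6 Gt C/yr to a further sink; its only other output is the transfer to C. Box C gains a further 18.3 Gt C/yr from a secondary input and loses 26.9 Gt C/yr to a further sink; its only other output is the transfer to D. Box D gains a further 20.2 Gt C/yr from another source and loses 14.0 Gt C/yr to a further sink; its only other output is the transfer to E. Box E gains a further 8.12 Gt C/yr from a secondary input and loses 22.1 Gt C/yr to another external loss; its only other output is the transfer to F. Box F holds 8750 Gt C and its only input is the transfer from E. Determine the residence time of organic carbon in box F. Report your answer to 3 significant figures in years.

Box A: F(A→B) = (15.8 + 29.2) − 9.19 = 35.810 Gt C/yr.
Box B: F(B→C) = (35.810 + 17.8) − 15.6 = 38.010 Gt C/yr.
Box C: F(C→D) = (38.010 + 18.3) − 26.9 = 29.410 Gt C/yr.
Box D: F(D→E) = (29.410 + 20.2) − 14.0 = 35.610 Gt C/yr.
Box E: F(E→F) = (35.610 + 8.12) − 22.1 = 21.630 Gt C/yr.
Box F throughput = its input = 21.630 Gt C/yr; τ = 8750 / 21.630 = 404.5 yr.

405 yr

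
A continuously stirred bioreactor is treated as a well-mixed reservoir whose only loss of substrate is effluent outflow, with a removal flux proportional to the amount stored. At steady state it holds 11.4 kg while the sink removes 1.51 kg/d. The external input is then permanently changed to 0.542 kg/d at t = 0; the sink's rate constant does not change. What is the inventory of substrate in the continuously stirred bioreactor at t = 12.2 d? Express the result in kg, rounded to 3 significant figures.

5.54 kg

Residence time τ = M₀/F₀ = 7.550 d. The eventual steady state is M_∞ = M₀·(F₁/F₀) = 11.4 × 0.542/1.51 = 4.0919 kg.
The anomaly ΔM(t) = M(t) − M_∞ decays as ΔM₀·e^(−t/τ) with ΔM₀ = 11.4 − 4.0919 = 7.308 kg.
At t = 12.2 d, e^(−t/τ) = e^(−1.616) = 0.1987, so ΔM = 1.452 kg and M = 4.0919 + 1.452 = 5.5440 kg.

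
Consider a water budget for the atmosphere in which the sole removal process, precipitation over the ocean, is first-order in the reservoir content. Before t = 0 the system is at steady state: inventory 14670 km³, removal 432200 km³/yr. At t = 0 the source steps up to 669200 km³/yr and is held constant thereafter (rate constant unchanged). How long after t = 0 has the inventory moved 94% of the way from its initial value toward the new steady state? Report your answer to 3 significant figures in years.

0.0955 yr

τ = M₀/F₀ = 14670/432200 = 0.03394 yr.
The remaining gap fraction is e^(−t/τ); 94% covered ⇒ e^(−t/τ) = 0.0600.
t = −τ ln(0.0600) = 0.03394 × 2.813 = 0.09549 yr.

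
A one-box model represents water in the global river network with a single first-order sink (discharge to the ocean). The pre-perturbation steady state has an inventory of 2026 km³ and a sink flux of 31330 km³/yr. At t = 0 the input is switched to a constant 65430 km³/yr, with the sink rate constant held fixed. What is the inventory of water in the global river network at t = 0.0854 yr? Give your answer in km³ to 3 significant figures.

3640 km³

τ = M₀/F₀ = 2026/31330 = 0.06467 yr; rate constant k = 1/τ.
New steady state M_∞ = F₁/k = F₁·τ = 65430 × 0.06467 = 4231.1 km³.
M(t) = M_∞ + (M₀ − M_∞)·e^(−t/τ); t/τ = 0.0854/0.06467 = 1.321, so e^(−t/τ) = 0.2670.
M(t) = 4231.1 − 2205 × 0.2670 = 3642.4 km³.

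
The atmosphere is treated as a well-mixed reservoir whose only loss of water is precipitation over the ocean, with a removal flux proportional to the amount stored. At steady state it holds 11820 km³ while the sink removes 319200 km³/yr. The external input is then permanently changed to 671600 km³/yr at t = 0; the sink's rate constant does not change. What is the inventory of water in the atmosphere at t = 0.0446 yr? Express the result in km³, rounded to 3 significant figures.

21000 km³

The sink rate constant is k = F₀/M₀ = 319200/11820 = 27.01 yr⁻¹.
Solving dM/dt = F₁ − kM with M(0) = M₀ gives M(t) = F₁/k + (M₀ − F₁/k)·e^(−kt).
F₁/k = 671600/27.01 = 24869 km³; kt = 27.01 × 0.0446 = 1.204, e^(−kt) = 0.2999.
M(0.0446) = 24869 + (11820 − 24869) × 0.2999 = 24869 − 3913 = 20956 km³.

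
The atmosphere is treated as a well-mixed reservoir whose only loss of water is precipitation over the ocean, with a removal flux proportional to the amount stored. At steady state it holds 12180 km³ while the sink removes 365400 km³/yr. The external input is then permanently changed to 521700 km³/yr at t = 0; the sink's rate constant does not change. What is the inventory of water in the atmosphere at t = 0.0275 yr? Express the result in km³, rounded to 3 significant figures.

τ = M₀/F₀ = 12180/365400 = 0.03333 yr; rate constant k = 1/τ.
New steady state M_∞ = F₁/k = F₁·τ = 521700 × 0.03333 = 17390 km³.
M(t) = M_∞ + (M₀ − M_∞)·e^(−t/τ); t/τ = 0.0275/0.03333 = 0.8250, so e^(−t/τ) = 0.4382.
M(t) = 17390 − 5210 × 0.4382 = 15107 km³.

15100 km³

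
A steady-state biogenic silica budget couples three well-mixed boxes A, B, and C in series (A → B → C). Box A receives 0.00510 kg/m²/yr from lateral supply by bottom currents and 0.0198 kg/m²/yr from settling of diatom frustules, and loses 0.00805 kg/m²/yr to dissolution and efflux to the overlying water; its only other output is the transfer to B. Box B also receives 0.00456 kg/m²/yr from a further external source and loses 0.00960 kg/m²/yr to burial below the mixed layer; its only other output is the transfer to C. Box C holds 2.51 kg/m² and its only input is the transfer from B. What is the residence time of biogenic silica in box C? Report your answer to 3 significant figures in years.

Box A: F(A→B) = (0.00510 + 0.0198) − 0.00805 = 0.016850 kg/m²/yr.
Box B: F(B→C) = (0.016850 + 0.00456) − 0.00960 = 0.011810 kg/m²/yr.
Box C throughput = its input = 0.011810 kg/m²/yr; τ = 2.51 / 0.011810 = 212.5 yr.

213 yr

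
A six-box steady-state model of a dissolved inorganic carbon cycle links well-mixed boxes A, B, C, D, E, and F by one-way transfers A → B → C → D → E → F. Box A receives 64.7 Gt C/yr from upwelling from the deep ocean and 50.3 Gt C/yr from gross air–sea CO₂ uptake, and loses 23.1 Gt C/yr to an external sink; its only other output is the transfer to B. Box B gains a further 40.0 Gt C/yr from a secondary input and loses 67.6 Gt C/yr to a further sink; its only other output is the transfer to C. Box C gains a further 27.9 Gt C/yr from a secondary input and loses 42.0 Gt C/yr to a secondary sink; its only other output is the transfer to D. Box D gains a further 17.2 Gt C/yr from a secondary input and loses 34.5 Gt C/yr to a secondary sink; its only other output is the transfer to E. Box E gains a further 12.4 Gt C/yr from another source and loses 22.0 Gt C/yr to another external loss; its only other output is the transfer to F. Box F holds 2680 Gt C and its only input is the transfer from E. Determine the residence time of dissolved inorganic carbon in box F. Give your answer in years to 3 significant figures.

Box A: F(A→B) = (64.7 + 50.3) − 23.1 = 91.900 Gt C/yr.
Box B: F(B→C) = (91.900 + 40.0) − 67.6 = 64.300 Gt C/yr.
Box C: F(C→D) = (64.300 + 27.9) − 42.0 = 50.200 Gt C/yr.
Box D: F(D→E) = (50.200 + 17.2) − 34.5 = 32.900 Gt C/yr.
Box E: F(E→F) = (32.900 + 12.4) − 22.0 = 23.300 Gt C/yr.
Box F throughput = its input = 23.300 Gt C/yr; τ = 2680 / 23.300 = 115.0 yr.

115 yr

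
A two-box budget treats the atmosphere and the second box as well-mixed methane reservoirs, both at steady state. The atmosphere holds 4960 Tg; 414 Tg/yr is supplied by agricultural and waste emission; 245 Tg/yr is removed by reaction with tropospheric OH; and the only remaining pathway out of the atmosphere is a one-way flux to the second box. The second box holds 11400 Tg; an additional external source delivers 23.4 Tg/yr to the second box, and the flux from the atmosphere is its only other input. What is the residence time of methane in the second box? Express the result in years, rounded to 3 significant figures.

Balance the atmosphere: ΣF_in = 414.00 Tg/yr.
Flux to the second box = ΣF_in − (245) = 169.00 Tg/yr.
Total input to the second box = 169.00 + 23.4 = 192.40 Tg/yr; at steady state this equals its total output.
τ = M / F = 11400 / 192.40 = 59.25 yr.

59.3 yr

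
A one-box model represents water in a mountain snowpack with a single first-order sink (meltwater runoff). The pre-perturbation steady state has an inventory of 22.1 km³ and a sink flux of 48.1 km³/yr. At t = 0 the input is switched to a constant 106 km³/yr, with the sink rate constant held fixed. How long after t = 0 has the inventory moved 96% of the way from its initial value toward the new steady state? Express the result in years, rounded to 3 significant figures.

1.48 yr

τ = M₀/F₀ = 22.1/48.1 = 0.4595 yr.
The remaining gap fraction is e^(−t/τ); 96% covered ⇒ e^(−t/τ) = 0.0400.
t = −τ ln(0.0400) = 0.4595 × 3.219 = 1.479 yr.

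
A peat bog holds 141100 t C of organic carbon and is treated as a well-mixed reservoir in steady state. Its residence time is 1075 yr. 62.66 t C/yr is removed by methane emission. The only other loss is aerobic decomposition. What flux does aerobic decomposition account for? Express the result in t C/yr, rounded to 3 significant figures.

Total removal F = M/τ = 141100 / 1075 = 131.3 t C/yr.
Aerobic decomposition = F − (62.66) = 131.3 − 62.66 = 68.60 t C/yr.

68.6 t C/yr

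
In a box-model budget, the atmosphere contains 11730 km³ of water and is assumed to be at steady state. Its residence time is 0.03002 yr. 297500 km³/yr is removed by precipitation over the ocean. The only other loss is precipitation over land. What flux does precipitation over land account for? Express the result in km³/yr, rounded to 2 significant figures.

93000 km³/yr

Total removal F = M/τ = 11730 / 0.03002 = 390700 km³/yr.
Precipitation over land = F − (297500) = 390700 − 297500 = 93240 km³/yr.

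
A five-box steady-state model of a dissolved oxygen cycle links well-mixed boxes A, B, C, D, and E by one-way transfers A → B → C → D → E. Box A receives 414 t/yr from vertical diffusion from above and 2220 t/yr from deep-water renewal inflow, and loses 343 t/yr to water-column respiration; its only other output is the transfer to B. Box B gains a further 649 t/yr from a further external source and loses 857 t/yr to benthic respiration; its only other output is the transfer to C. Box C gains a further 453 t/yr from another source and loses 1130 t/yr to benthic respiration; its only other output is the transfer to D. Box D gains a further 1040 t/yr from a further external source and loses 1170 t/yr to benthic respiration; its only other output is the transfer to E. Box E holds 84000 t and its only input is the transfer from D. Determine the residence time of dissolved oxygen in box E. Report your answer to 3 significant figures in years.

Box A: F(A→B) = (414 + 2220) − 343 = 2291.0 t/yr.
Box B: F(B→C) = (2291.0 + 649) − 857 = 2083.0 t/yr.
Box C: F(C→D) = (2083.0 + 453) − 1130 = 1406.0 t/yr.
Box D: F(D→E) = (1406.0 + 1040) − 1170 = 1276.0 t/yr.
Box E throughput = its input = 1276.0 t/yr; τ = 84000 / 1276.0 = 65.83 yr.

65.8 yr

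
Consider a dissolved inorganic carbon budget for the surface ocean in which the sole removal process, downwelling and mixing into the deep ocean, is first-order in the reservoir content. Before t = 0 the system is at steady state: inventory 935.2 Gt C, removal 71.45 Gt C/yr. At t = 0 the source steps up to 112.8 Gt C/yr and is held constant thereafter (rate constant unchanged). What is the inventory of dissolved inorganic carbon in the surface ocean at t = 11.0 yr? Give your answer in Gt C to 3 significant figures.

Residence time τ = M₀/F₀ = 13.09 yr. The eventual steady state is M_∞ = M₀·(F₁/F₀) = 935.2 × 112.8/71.45 = 1476.4 Gt C.
The anomaly ΔM(t) = M(t) − M_∞ decays as ΔM₀·e^(−t/τ) with ΔM₀ = 935.2 − 1476.4 = −541.2 Gt C.
At t = 11.0 yr, e^(−t/τ) = e^(−0.8404) = 0.4315, so ΔM = −233.6 Gt C and M = 1476.4 − 233.6 = 1242.9 Gt C.

1240 Gt C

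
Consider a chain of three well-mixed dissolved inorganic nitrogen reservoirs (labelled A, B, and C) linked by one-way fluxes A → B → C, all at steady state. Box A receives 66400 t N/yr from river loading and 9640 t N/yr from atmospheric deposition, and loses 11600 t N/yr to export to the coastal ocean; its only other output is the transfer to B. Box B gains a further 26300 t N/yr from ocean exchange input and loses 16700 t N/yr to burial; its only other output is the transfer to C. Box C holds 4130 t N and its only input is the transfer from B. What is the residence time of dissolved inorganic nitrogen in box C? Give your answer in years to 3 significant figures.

0.0558 yr

Box A: F(A→B) = (66400 + 9640) − 11600 = 64440 t N/yr.
Box B: F(B→C) = (64440 + 26300) − 16700 = 74040 t N/yr.
Box C throughput = its input = 74040 t N/yr; τ = 4130 / 74040 = 0.05578 yr.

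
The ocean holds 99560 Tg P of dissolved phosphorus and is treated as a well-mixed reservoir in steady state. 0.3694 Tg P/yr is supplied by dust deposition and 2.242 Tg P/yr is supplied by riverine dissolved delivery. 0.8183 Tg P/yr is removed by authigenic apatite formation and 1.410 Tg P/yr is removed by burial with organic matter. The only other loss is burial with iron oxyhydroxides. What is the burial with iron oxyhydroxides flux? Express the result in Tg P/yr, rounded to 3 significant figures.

0.383 Tg P/yr

At steady state ΣF_in = ΣF_out.
ΣF_in = 0.3694 + 2.242 = 2.6114 Tg P/yr.
Burial with iron oxyhydroxides flux = ΣF_in − (0.8183 + 1.410) = 2.6114 − 2.228 = 0.3831 Tg P/yr.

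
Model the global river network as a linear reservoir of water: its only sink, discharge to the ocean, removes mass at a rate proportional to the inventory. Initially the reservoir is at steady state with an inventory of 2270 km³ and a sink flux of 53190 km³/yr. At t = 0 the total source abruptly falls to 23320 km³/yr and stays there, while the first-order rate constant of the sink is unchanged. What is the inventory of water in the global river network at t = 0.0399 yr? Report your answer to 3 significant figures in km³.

1500 km³

The sink rate constant is k = F₀/M₀ = 53190/2270 = 23.43 yr⁻¹.
Solving dM/dt = F₁ − kM with M(0) = M₀ gives M(t) = F₁/k + (M₀ − F₁/k)·e^(−kt).
F₁/k = 23320/23.43 = 995.23 km³; kt = 23.43 × 0.0399 = 0.9349, e^(−kt) = 0.3926.
M(0.0399) = 995.23 + (2270 − 995.23) × 0.3926 = 995.23 + 500.5 = 1495.7 km³.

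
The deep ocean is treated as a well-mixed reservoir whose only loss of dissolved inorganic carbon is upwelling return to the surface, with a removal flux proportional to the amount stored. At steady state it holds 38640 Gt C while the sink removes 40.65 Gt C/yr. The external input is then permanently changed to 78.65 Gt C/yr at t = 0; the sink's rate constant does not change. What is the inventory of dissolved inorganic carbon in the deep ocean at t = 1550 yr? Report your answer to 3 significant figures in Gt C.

τ = M₀/F₀ = 38640/40.65 = 950.6 yr; rate constant k = 1/τ.
New steady state M_∞ = F₁/k = F₁·τ = 78.65 × 950.6 = 74761 Gt C.
M(t) = M_∞ + (M₀ − M_∞)·e^(−t/τ); t/τ = 1550/950.6 = 1.631, so e^(−t/τ) = 0.1958.
M(t) = 74761 − 36120 × 0.1958 = 67688 Gt C.

67700 Gt C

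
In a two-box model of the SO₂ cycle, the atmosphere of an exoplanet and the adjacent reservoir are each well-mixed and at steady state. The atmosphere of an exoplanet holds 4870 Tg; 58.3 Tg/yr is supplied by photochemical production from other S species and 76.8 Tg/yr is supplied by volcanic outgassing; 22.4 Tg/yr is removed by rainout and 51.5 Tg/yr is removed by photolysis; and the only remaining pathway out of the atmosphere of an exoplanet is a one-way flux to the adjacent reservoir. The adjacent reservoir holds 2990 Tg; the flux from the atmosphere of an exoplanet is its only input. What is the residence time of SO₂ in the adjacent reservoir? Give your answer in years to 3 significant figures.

Balance the atmosphere of an exoplanet: ΣF_in = 58.3 + 76.8 = 135.10 Tg/yr.
Flux to the adjacent reservoir = ΣF_in − (22.4 + 51.5) = 61.200 Tg/yr.
At steady state the output of the adjacent reservoir equals its input, 61.200 Tg/yr.
τ = M / F = 2990 / 61.200 = 48.86 yr.

48.9 yr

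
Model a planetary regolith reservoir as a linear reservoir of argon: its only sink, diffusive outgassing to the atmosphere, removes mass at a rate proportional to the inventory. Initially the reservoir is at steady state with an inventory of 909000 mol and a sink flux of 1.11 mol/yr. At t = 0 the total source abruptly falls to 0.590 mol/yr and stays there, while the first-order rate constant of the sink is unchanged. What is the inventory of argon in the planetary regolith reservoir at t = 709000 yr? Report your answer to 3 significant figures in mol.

Residence time τ = M₀/F₀ = 818900 yr. The eventual steady state is M_∞ = M₀·(F₁/F₀) = 909000 × 0.590/1.11 = 483160 mol.
The anomaly ΔM(t) = M(t) − M_∞ decays as ΔM₀·e^(−t/τ) with ΔM₀ = 909000 − 483160 = 425800 mol.
At t = 709000 yr, e^(−t/τ) = e^(−0.8658) = 0.4207, so ΔM = 179200 mol and M = 483160 + 179200 = 662320 mol.

662000 mol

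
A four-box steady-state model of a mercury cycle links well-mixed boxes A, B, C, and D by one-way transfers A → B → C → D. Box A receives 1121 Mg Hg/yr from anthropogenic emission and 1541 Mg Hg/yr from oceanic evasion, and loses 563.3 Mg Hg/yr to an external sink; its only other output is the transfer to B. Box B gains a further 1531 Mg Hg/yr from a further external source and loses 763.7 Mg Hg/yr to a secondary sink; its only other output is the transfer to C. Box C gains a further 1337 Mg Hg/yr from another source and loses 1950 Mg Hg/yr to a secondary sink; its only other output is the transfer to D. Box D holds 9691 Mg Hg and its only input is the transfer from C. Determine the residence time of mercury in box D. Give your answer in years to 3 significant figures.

4.30 yr

Box A: F(A→B) = (1121 + 1541) − 563.3 = 2098.7 Mg Hg/yr.
Box B: F(B→C) = (2098.7 + 1531) − 763.7 = 2866.0 Mg Hg/yr.
Box C: F(C→D) = (2866.0 + 1337) − 1950 = 2253.0 Mg Hg/yr.
Box D throughput = its input = 2253.0 Mg Hg/yr; τ = 9691 / 2253.0 = 4.301 yr.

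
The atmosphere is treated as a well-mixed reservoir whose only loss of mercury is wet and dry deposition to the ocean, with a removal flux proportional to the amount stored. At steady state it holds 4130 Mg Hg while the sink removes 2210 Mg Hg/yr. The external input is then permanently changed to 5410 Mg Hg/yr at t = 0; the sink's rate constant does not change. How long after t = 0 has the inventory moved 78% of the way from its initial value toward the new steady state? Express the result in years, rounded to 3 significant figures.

τ = M₀/F₀ = 4130/2210 = 1.869 yr.
The remaining gap fraction is e^(−t/τ); 78% covered ⇒ e^(−t/τ) = 0.220.
t = −τ ln(0.220) = 1.869 × 1.514 = 2.830 yr.

2.83 yr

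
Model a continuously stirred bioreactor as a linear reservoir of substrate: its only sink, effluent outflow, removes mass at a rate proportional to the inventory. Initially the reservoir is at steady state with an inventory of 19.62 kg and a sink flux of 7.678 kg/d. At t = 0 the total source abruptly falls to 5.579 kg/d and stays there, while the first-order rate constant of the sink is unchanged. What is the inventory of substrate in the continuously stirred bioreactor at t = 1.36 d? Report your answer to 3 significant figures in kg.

17.4 kg

Residence time τ = M₀/F₀ = 2.555 d. The eventual steady state is M_∞ = M₀·(F₁/F₀) = 19.62 × 5.579/7.678 = 14.256 kg.
The anomaly ΔM(t) = M(t) − M_∞ decays as ΔM₀·e^(−t/τ) with ΔM₀ = 19.62 − 14.256 = 5.364 kg.
At t = 1.36 d, e^(−t/τ) = e^(−0.5322) = 0.5873, so ΔM = 3.150 kg and M = 14.256 + 3.150 = 17.406 kg.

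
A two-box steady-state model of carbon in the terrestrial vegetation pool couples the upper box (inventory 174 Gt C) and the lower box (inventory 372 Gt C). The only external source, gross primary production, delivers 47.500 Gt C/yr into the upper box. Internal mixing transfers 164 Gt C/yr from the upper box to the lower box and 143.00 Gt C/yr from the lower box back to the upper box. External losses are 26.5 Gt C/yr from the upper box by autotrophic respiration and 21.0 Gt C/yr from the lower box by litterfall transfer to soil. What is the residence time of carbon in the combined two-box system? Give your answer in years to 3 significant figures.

Residence time in the combined system uses the total inventory and the total *external* removal — internal exchanges between the two boxes cancel.
M_total = 174 + 372 = 546.00 Gt C.
ΣF_external_out = 26.5 + 21.0 = 47.500 Gt C/yr.
τ = M_total / ΣF_ext = 546.00 / 47.500 = 11.49 yr.

11.5 yr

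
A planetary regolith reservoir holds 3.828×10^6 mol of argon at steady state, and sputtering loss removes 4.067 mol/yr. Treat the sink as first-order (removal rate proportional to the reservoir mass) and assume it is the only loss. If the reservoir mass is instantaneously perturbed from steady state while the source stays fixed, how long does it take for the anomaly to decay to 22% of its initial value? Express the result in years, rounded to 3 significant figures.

For a linear reservoir the anomaly decays as exp(−t/τ) with τ = M/F = 3.828×10^6/4.067 = 941200 yr.
exp(−t/τ) = 0.22 ⇒ t = −τ ln(0.22) = 941200 × 1.514 = 1.425×10^6 yr.

1.43×10^6 yr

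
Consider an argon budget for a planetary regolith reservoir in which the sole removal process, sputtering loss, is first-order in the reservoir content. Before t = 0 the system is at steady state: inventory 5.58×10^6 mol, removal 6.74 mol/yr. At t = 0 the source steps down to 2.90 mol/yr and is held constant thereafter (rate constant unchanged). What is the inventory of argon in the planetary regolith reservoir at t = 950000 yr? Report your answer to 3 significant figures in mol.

3.41×10^6 mol

Residence time τ = M₀/F₀ = 827900 yr. The eventual steady state is M_∞ = M₀·(F₁/F₀) = 5.58×10^6 × 2.90/6.74 = 2.4009×10^6 mol.
The anomaly ΔM(t) = M(t) − M_∞ decays as ΔM₀·e^(−t/τ) with ΔM₀ = 5.58×10^6 − 2.4009×10^6 = 3.179×10^6 mol.
At t = 950000 yr, e^(−t/τ) = e^(−1.147) = 0.3174, so ΔM = 1.009×10^6 mol and M = 2.4009×10^6 + 1.009×10^6 = 3.4100×10^6 mol.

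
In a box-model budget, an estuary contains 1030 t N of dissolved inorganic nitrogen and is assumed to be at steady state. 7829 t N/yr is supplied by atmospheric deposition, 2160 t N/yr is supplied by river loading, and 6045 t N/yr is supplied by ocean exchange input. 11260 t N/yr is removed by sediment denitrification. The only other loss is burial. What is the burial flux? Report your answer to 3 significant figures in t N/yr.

4770 t N/yr

At steady state ΣF_in = ΣF_out.
ΣF_in = 7829 + 2160 + 6045 = 16034 t N/yr.
Burial flux = ΣF_in − (11260) = 16034 − 11260 = 4774 t N/yr.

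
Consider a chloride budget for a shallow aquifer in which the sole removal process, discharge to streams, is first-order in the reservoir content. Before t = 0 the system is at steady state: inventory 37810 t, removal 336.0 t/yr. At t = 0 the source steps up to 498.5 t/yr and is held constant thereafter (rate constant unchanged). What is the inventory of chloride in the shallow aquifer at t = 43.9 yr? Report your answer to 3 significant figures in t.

43700 t

The sink rate constant is k = F₀/M₀ = 336.0/37810 = 0.008887 yr⁻¹.
Solving dM/dt = F₁ − kM with M(0) = M₀ gives M(t) = F₁/k + (M₀ − F₁/k)·e^(−kt).
F₁/k = 498.5/0.008887 = 56096 t; kt = 0.008887 × 43.9 = 0.3901, e^(−kt) = 0.6770.
M(43.9) = 56096 + (37810 − 56096) × 0.6770 = 56096 − 12380 = 43717 t.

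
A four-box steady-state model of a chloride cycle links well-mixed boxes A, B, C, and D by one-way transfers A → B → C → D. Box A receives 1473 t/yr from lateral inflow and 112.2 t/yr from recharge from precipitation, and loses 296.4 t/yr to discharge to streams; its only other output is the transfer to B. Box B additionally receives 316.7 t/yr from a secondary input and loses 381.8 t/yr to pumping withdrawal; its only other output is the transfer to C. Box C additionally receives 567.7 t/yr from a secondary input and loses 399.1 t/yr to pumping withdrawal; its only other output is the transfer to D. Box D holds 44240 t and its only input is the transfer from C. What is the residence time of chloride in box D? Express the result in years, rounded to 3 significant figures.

31.8 yr

Box A: F(A→B) = (1473 + 112.2) − 296.4 = 1288.8 t/yr.
Box B: F(B→C) = (1288.8 + 316.7) − 381.8 = 1223.7 t/yr.
Box C: F(C→D) = (1223.7 + 567.7) − 399.1 = 1392.3 t/yr.
Box D throughput = its input = 1392.3 t/yr; τ = 44240 / 1392.3 = 31.77 yr.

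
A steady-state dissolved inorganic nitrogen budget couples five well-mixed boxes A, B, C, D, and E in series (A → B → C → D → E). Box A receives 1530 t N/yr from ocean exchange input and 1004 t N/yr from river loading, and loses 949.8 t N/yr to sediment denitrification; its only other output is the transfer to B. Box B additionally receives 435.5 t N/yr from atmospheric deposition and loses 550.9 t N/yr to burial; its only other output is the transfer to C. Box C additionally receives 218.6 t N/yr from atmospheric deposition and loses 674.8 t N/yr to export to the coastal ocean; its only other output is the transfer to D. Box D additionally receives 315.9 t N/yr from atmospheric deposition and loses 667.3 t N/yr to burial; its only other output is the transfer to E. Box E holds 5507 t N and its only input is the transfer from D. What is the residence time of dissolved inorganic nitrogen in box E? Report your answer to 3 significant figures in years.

8.33 yr

Box A: F(A→B) = (1530 + 1004) − 949.8 = 1584.2 t N/yr.
Box B: F(B→C) = (1584.2 + 435.5) − 550.9 = 1468.8 t N/yr.
Box C: F(C→D) = (1468.8 + 218.6) − 674.8 = 1012.6 t N/yr.
Box D: F(D→E) = (1012.6 + 315.9) − 667.3 = 661.20 t N/yr.
Box E throughput = its input = 661.20 t N/yr; τ = 5507 / 661.20 = 8.329 yr.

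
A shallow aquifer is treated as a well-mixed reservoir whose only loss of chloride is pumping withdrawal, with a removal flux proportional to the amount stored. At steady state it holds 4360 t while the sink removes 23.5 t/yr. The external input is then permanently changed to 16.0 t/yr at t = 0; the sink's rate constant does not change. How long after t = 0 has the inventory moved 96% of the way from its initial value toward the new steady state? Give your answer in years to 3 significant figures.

τ = M₀/F₀ = 4360/23.5 = 185.5 yr.
The remaining gap fraction is e^(−t/τ); 96% covered ⇒ e^(−t/τ) = 0.0400.
t = −τ ln(0.0400) = 185.5 × 3.219 = 597.2 yr.

597 yr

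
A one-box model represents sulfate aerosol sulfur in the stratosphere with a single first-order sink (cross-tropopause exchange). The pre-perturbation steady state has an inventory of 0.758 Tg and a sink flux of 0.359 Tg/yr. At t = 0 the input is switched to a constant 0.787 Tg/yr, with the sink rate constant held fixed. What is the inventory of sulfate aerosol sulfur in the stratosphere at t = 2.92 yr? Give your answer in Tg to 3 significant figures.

1.44 Tg

Residence time τ = M₀/F₀ = 2.111 yr. The eventual steady state is M_∞ = M₀·(F₁/F₀) = 0.758 × 0.787/0.359 = 1.6617 Tg.
The anomaly ΔM(t) = M(t) − M_∞ decays as ΔM₀·e^(−t/τ) with ΔM₀ = 0.758 − 1.6617 = −0.9037 Tg.
At t = 2.92 yr, e^(−t/τ) = e^(−1.383) = 0.2508, so ΔM = −0.2267 Tg and M = 1.6617 − 0.2267 = 1.4350 Tg.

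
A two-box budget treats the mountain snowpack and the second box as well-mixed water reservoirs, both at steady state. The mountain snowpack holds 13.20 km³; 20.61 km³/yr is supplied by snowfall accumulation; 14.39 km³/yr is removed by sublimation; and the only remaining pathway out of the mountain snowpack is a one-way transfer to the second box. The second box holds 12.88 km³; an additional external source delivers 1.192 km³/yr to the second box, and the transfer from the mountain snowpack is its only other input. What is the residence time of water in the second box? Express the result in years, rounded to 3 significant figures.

1.74 yr

Balance the mountain snowpack: ΣF_in = 20.610 km³/yr.
Transfer to the second box = ΣF_in − (14.39) = 6.2200 km³/yr.
Total input to the second box = 6.2200 + 1.192 = 7.4120 km³/yr; at steady state this equals its total output.
τ = M / F = 12.88 / 7.4120 = 1.738 yr.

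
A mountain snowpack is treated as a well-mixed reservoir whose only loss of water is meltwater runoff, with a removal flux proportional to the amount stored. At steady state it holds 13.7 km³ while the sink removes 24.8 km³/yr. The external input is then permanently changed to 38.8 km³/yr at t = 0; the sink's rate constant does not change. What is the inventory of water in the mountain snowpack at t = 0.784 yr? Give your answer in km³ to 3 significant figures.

19.6 km³

The sink rate constant is k = F₀/M₀ = 24.8/13.7 = 1.810 yr⁻¹.
Solving dM/dt = F₁ − kM with M(0) = M₀ gives M(t) = F₁/k + (M₀ − F₁/k)·e^(−kt).
F₁/k = 38.8/1.810 = 21.434 km³; kt = 1.810 × 0.784 = 1.419, e^(−kt) = 0.2419.
M(0.784) = 21.434 + (13.7 − 21.434) × 0.2419 = 21.434 − 1.871 = 19.563 km³.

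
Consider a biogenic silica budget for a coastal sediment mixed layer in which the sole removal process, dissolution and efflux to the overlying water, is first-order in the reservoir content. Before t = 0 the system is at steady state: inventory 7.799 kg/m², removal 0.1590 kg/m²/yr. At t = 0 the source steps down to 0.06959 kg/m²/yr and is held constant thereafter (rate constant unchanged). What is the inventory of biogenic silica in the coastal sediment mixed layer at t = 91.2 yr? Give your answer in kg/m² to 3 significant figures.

τ = M₀/F₀ = 7.799/0.1590 = 49.05 yr; rate constant k = 1/τ.
New steady state M_∞ = F₁/k = F₁·τ = 0.06959 × 49.05 = 3.4134 kg/m².
M(t) = M_∞ + (M₀ − M_∞)·e^(−t/τ); t/τ = 91.2/49.05 = 1.859, so e^(−t/τ) = 0.1558.
M(t) = 3.4134 + 4.386 × 0.1558 = 4.0966 kg/m².

4.10 kg/m²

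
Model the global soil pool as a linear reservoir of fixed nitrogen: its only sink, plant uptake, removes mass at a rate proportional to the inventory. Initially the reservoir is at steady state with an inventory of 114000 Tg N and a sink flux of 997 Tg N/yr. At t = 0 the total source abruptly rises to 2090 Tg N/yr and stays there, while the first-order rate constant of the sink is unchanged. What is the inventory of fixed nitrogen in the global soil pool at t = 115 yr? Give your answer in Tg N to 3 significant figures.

193000 Tg N

Residence time τ = M₀/F₀ = 114.3 yr. The eventual steady state is M_∞ = M₀·(F₁/F₀) = 114000 × 2090/997 = 238980 Tg N.
The anomaly ΔM(t) = M(t) − M_∞ decays as ΔM₀·e^(−t/τ) with ΔM₀ = 114000 − 238980 = −125000 Tg N.
At t = 115 yr, e^(−t/τ) = e^(−1.006) = 0.3658, so ΔM = −45710 Tg N and M = 238980 − 45710 = 193260 Tg N.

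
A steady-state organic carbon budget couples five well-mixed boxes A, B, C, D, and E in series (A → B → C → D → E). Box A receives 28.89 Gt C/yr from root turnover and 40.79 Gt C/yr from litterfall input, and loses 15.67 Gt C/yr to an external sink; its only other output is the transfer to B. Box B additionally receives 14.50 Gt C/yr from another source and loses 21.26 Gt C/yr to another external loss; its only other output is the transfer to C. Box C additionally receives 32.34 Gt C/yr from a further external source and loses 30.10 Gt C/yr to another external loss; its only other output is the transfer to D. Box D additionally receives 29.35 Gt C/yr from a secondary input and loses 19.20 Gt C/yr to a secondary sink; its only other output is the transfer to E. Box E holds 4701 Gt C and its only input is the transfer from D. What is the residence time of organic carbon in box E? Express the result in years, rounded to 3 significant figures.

Box A: F(A→B) = (28.89 + 40.79) − 15.67 = 54.010 Gt C/yr.
Box B: F(B→C) = (54.010 + 14.50) − 21.26 = 47.250 Gt C/yr.
Box C: F(C→D) = (47.250 + 32.34) − 30.10 = 49.490 Gt C/yr.
Box D: F(D→E) = (49.490 + 29.35) − 19.20 = 59.640 Gt C/yr.
Box E throughput = its input = 59.640 Gt C/yr; τ = 4701 / 59.640 = 78.82 yr.

78.8 yr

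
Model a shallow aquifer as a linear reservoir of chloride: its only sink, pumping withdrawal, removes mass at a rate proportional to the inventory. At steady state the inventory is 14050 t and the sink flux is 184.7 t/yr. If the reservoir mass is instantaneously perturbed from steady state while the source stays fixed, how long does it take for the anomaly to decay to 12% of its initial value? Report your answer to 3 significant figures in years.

161 yr

For a linear reservoir the anomaly decays as exp(−t/τ) with τ = M/F = 14050/184.7 = 76.07 yr.
exp(−t/τ) = 0.12 ⇒ t = −τ ln(0.12) = 76.07 × 2.120 = 161.3 yr.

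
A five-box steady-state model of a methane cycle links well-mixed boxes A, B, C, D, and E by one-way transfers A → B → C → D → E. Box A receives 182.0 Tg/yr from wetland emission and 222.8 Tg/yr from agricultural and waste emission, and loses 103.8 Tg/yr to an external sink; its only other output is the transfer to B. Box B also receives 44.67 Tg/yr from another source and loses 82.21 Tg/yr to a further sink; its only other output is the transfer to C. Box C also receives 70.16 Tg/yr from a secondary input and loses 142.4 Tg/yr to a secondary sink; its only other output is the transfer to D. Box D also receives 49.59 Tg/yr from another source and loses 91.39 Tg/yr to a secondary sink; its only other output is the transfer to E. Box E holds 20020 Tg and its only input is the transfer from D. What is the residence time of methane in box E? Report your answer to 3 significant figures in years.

134 yr

Box A: F(A→B) = (182.0 + 222.8) − 103.8 = 301.00 Tg/yr.
Box B: F(B→C) = (301.00 + 44.67) − 82.21 = 263.46 Tg/yr.
Box C: F(C→D) = (263.46 + 70.16) − 142.4 = 191.22 Tg/yr.
Box D: F(D→E) = (191.22 + 49.59) − 91.39 = 149.42 Tg/yr.
Box E throughput = its input = 149.42 Tg/yr; τ = 20020 / 149.42 = 134.0 yr.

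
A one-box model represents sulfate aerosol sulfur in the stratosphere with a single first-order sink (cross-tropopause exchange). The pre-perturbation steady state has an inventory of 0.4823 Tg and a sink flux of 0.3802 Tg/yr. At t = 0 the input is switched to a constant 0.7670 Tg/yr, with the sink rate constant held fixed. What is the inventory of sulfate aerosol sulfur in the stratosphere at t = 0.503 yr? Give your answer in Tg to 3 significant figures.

Residence time τ = M₀/F₀ = 1.269 yr. The eventual steady state is M_∞ = M₀·(F₁/F₀) = 0.4823 × 0.7670/0.3802 = 0.97297 Tg.
The anomaly ΔM(t) = M(t) − M_∞ decays as ΔM₀·e^(−t/τ) with ΔM₀ = 0.4823 − 0.97297 = −0.4907 Tg.
At t = 0.503 yr, e^(−t/τ) = e^(−0.3965) = 0.6727, so ΔM = −0.3301 Tg and M = 0.97297 − 0.3301 = 0.64292 Tg.

0.643 Tg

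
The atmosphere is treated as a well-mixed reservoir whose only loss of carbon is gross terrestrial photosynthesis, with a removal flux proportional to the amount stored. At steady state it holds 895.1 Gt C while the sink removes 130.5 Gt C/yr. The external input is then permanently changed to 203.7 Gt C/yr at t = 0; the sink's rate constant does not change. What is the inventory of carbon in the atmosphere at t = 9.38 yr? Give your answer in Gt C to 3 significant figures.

1270 Gt C

Residence time τ = M₀/F₀ = 6.859 yr. The eventual steady state is M_∞ = M₀·(F₁/F₀) = 895.1 × 203.7/130.5 = 1397.2 Gt C.
The anomaly ΔM(t) = M(t) − M_∞ decays as ΔM₀·e^(−t/τ) with ΔM₀ = 895.1 − 1397.2 = −502.1 Gt C.
At t = 9.38 yr, e^(−t/τ) = e^(−1.368) = 0.2547, so ΔM = −127.9 Gt C and M = 1397.2 − 127.9 = 1269.3 Gt C.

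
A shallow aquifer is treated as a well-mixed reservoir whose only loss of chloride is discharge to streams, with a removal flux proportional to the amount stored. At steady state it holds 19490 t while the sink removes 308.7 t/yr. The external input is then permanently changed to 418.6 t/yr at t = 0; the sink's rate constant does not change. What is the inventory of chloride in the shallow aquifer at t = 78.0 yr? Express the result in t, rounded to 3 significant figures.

24400 t

Residence time τ = M₀/F₀ = 63.14 yr. The eventual steady state is M_∞ = M₀·(F₁/F₀) = 19490 × 418.6/308.7 = 26429 t.
The anomaly ΔM(t) = M(t) − M_∞ decays as ΔM₀·e^(−t/τ) with ΔM₀ = 19490 − 26429 = −6939 t.
At t = 78.0 yr, e^(−t/τ) = e^(−1.235) = 0.2907, so ΔM = −2017 t and M = 26429 − 2017 = 24412 t.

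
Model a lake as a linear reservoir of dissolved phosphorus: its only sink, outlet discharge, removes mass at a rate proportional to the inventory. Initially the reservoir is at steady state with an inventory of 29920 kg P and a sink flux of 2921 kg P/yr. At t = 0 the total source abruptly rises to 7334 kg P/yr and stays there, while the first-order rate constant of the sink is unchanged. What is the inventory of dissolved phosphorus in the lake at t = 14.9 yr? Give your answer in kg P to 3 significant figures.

The sink rate constant is k = F₀/M₀ = 2921/29920 = 0.09763 yr⁻¹.
Solving dM/dt = F₁ − kM with M(0) = M₀ gives M(t) = F₁/k + (M₀ − F₁/k)·e^(−kt).
F₁/k = 7334/0.09763 = 75123 kg P; kt = 0.09763 × 14.9 = 1.455, e^(−kt) = 0.2335.
M(14.9) = 75123 + (29920 − 75123) × 0.2335 = 75123 − 10550 = 64569 kg P.

64600 kg P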